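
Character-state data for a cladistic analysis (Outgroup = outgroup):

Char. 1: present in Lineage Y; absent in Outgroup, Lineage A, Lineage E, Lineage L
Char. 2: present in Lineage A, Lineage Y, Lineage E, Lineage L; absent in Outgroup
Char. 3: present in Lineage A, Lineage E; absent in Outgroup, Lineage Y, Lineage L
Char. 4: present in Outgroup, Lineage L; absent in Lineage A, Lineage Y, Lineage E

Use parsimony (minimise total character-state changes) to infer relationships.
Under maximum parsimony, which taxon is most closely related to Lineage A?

Lineage E

Character polarity is set by the outgroup: the derived state is whichever differs from the outgroup's state, so for Char. 4 the derived state is 'absent', and for the remaining characters it is 'present'.
Char. 1: derived state 'present' in Lineage Y only — an autapomorphy, so it tells us nothing about relationships among taxa.
Char. 2 (derived state 'present') is shared by all ingroup taxa — unites the whole ingroup.
Only Lineage A and Lineage E show the derived state 'present' for Char. 3, supporting them as a clade.
Only Lineage A, Lineage E, and Lineage Y show the derived state 'absent' for Char. 4, supporting them as a clade.
Most parsimonious ingroup topology: (((Lineage A,Lineage E),Lineage Y),Lineage L).
Lineage A and Lineage E form a cherry on this tree, so they are sister taxa.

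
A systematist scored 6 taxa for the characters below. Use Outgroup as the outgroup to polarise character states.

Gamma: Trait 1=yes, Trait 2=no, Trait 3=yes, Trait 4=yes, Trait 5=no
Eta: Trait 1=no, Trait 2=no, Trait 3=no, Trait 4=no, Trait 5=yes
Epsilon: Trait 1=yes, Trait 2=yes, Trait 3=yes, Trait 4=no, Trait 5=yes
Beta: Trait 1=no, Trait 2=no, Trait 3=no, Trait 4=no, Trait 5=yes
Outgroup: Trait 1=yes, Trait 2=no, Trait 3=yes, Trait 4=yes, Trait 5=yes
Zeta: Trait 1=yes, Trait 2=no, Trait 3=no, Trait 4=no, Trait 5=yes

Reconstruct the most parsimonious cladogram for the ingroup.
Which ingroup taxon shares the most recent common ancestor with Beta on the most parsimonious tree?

Eta

Character polarity is set by the outgroup: the derived state is whichever differs from the outgroup's state, so for Trait 1, Trait 3, Trait 4, Trait 5 the derived state is 'no', and for the remaining characters it is 'yes'.
Trait 1: derived state 'no' in Beta and Eta only — synapomorphy for {Beta, Eta}.
Trait 2: derived state 'yes' in Epsilon only — an autapomorphy, so it tells us nothing about relationships among taxa.
Trait 3: derived state 'no' in Beta, Eta, and Zeta only — synapomorphy for {Beta, Eta, Zeta}.
Trait 4 (derived state 'no') is shared by Beta, Epsilon, Eta, and Zeta — a synapomorphy uniting that clade.
Trait 5 (derived state 'no') is unique to Gamma (autapomorphy; uninformative for grouping).
Most parsimonious ingroup topology: ((((Beta,Eta),Zeta),Epsilon),Gamma).
Beta and Eta form a cherry on this tree, so they are sister taxa.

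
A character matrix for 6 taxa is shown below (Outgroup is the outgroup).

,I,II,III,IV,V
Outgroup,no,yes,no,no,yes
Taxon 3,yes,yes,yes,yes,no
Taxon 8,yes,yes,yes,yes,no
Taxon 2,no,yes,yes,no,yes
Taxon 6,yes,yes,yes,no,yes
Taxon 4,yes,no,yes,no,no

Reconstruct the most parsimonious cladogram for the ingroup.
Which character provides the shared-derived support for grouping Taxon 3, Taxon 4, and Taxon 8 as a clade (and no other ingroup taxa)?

V

Character polarity is set by the outgroup: the derived state is whichever differs from the outgroup's state, so for II, V the derived state is 'no', and for the remaining characters it is 'yes'.
Only Taxon 3, Taxon 4, Taxon 6, and Taxon 8 show the derived state 'yes' for I, supporting them as a clade.
II: derived state 'no' in Taxon 4 only — an autapomorphy, so it tells us nothing about relationships among taxa.
All ingroup taxa share the derived state 'yes' for III; it defines the ingroup but does not resolve relationships within it.
IV (derived state 'yes') is shared by Taxon 3 and Taxon 8 — a synapomorphy uniting that clade.
Only Taxon 3, Taxon 4, and Taxon 8 show the derived state 'no' for V, supporting them as a clade.
Most parsimonious ingroup topology: ((((Taxon 3,Taxon 8),Taxon 4),Taxon 6),Taxon 2).
The clade {Taxon 3, Taxon 4, Taxon 8} is supported by V: its derived state 'no' occurs in exactly those taxa and in no other taxon (including the outgroup).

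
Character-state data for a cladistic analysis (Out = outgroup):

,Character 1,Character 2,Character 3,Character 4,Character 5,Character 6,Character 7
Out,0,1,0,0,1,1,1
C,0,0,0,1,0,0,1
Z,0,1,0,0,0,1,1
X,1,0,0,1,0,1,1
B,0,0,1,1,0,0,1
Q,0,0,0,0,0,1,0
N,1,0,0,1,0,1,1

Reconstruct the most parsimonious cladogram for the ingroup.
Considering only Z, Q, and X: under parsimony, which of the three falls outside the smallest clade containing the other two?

Z

Character polarity is set by the outgroup: the derived state is whichever differs from the outgroup's state, so for Character 2, Character 5, Character 6, Character 7 the derived state is '0', and for the remaining characters it is '1'.
Only N and X show the derived state '1' for Character 1, supporting them as a clade.
Only B, C, N, Q, and X show the derived state '0' for Character 2, supporting them as a clade.
Character 3: derived state '1' in B only — an autapomorphy, so it tells us nothing about relationships among taxa.
Character 4: derived state '1' in B, C, N, and X only — synapomorphy for {B, C, N, X}.
All ingroup taxa share the derived state '0' for Character 5; it defines the ingroup but does not resolve relationships within it.
Character 6 (derived state '0') is shared by B and C — a synapomorphy uniting that clade.
Character 7 (derived state '0') is unique to Q (autapomorphy; uninformative for grouping).
Most parsimonious ingroup topology: ((((C,B),(X,N)),Q),Z).
Q and X share a more recent common ancestor with each other than either does with Z, so Z is the least closely related of the three.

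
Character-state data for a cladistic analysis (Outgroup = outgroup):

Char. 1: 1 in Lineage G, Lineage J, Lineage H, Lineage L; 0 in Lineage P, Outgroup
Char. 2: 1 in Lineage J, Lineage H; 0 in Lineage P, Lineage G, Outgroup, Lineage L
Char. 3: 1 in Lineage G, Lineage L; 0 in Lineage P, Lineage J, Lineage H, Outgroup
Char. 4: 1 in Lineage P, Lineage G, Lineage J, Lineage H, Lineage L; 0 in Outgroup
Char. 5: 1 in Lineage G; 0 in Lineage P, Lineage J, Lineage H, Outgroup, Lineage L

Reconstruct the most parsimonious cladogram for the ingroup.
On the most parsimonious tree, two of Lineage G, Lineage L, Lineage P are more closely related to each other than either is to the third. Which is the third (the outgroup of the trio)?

Lineage P

The outgroup has state '0' for every character, so '1' is the derived state throughout.
Only Lineage G, Lineage H, Lineage J, and Lineage L show the derived state '1' for Char. 1, supporting them as a clade.
Only Lineage H and Lineage J show the derived state '1' for Char. 2, supporting them as a clade.
Char. 3 (derived state '1') is shared by Lineage G and Lineage L — a synapomorphy uniting that clade.
All ingroup taxa share the derived state '1' for Char. 4; it defines the ingroup but does not resolve relationships within it.
Char. 5: derived state '1' in Lineage G only — an autapomorphy, so it tells us nothing about relationships among taxa.
Most parsimonious ingroup topology: (((Lineage L,Lineage G),(Lineage J,Lineage H)),Lineage P).
Lineage L and Lineage G share a more recent common ancestor with each other than either does with Lineage P, so Lineage P is the least closely related of the three.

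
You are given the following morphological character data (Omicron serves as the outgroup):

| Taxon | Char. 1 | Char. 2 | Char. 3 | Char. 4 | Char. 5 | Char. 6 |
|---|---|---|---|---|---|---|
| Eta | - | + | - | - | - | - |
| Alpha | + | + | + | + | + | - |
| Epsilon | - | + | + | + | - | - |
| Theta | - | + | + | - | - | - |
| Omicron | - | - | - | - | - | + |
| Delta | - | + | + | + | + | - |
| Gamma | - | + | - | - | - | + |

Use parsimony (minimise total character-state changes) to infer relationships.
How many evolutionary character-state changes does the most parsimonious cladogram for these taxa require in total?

6

Character polarity is set by the outgroup: the derived state is whichever differs from the outgroup's state, so for Char. 6 the derived state is '-', and for the remaining characters it is '+'.
Char. 1: derived state '+' in Alpha only — an autapomorphy, so it tells us nothing about relationships among taxa.
All ingroup taxa share the derived state '+' for Char. 2; it defines the ingroup but does not resolve relationships within it.
Char. 3 (derived state '+') is shared by Alpha, Delta, Epsilon, and Theta — a synapomorphy uniting that clade.
Char. 4: derived state '+' in Alpha, Delta, and Epsilon only — synapomorphy for {Alpha, Delta, Epsilon}.
Char. 5 (derived state '+') is shared by Alpha and Delta — a synapomorphy uniting that clade.
Char. 6 (derived state '-') is shared by Alpha, Delta, Epsilon, Eta, and Theta — a synapomorphy uniting that clade.
Most parsimonious ingroup topology: (Gamma,(Eta,(((Delta,Alpha),Epsilon),Theta))).
Changes per character on this tree: Char. 1: 1; Char. 2: 1; Char. 3: 1; Char. 4: 1; Char. 5: 1; Char. 6: 1.
Total = 6.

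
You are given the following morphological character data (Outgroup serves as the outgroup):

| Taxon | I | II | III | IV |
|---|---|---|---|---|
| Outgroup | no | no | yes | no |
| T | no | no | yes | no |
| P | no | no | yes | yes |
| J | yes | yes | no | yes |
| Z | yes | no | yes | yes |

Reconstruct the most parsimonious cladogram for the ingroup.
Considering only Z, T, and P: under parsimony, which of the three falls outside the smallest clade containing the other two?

T

Character polarity is set by the outgroup: the derived state is whichever differs from the outgroup's state, so for III the derived state is 'no', and for the remaining characters it is 'yes'.
Only J and Z show the derived state 'yes' for I, supporting them as a clade.
II: derived state 'yes' in J only — an autapomorphy, so it tells us nothing about relationships among taxa.
III: derived state 'no' in J only — an autapomorphy, so it tells us nothing about relationships among taxa.
IV: derived state 'yes' in J, P, and Z only — synapomorphy for {J, P, Z}.
Most parsimonious ingroup topology: (T,(P,(J,Z))).
Z and P share a more recent common ancestor with each other than either does with T, so T is the least closely related of the three.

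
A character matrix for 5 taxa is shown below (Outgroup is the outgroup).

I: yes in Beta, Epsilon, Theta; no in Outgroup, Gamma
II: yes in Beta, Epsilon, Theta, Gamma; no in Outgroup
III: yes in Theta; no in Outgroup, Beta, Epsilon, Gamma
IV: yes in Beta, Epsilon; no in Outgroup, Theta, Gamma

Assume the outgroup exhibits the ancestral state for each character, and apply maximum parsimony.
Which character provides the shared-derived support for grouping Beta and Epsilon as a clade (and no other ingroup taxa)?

The outgroup has state 'no' for every character, so 'yes' is the derived state throughout.
I (derived state 'yes') is shared by Beta, Epsilon, and Theta — a synapomorphy uniting that clade.
All ingroup taxa share the derived state 'yes' for II; it defines the ingroup but does not resolve relationships within it.
III (derived state 'yes') is unique to Theta (autapomorphy; uninformative for grouping).
IV: derived state 'yes' in Beta and Epsilon only — synapomorphy for {Beta, Epsilon}.
Most parsimonious ingroup topology: (((Beta,Epsilon),Theta),Gamma).
The clade {Beta, Epsilon} is supported by IV: its derived state 'yes' occurs in exactly those taxa and in no other taxon (including the outgroup).

IV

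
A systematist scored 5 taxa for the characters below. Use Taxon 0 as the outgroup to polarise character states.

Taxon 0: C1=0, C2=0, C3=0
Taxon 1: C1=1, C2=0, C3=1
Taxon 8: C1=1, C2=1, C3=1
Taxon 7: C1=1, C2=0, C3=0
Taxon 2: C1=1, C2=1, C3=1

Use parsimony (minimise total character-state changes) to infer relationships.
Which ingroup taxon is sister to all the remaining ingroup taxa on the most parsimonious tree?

The outgroup has state '0' for every character, so '1' is the derived state throughout.
All ingroup taxa share the derived state '1' for C1; it defines the ingroup but does not resolve relationships within it.
Only Taxon 2 and Taxon 8 show the derived state '1' for C2, supporting them as a clade.
Only Taxon 1, Taxon 2, and Taxon 8 show the derived state '1' for C3, supporting them as a clade.
Most parsimonious ingroup topology: ((Taxon 1,(Taxon 8,Taxon 2)),Taxon 7).
Taxon 7 is sister to the clade containing all other ingroup taxa, so it is the earliest-diverging (most basal) ingroup lineage.

Taxon 7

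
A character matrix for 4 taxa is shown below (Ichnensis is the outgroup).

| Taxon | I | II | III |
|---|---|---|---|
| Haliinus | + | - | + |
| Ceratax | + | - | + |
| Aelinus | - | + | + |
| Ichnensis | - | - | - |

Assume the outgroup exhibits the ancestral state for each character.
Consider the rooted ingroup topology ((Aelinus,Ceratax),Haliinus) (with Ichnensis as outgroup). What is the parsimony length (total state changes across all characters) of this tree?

Map each character onto ((Aelinus,Ceratax),Haliinus) (rooted by Ichnensis) and count the minimum state changes it requires (Fitch parsimony):
I: 2; II: 1; III: 1.
Total tree length = 4.

4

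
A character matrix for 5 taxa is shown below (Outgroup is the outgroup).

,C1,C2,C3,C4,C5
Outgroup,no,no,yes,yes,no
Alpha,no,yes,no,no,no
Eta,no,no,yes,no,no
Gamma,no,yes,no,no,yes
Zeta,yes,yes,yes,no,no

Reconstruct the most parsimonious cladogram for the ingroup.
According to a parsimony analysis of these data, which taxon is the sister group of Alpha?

Character polarity is set by the outgroup: the derived state is whichever differs from the outgroup's state, so for C3, C4 the derived state is 'no', and for the remaining characters it is 'yes'.
C1: derived state 'yes' in Zeta only — an autapomorphy, so it tells us nothing about relationships among taxa.
Only Alpha, Gamma, and Zeta show the derived state 'yes' for C2, supporting them as a clade.
C3: derived state 'no' in Alpha and Gamma only — synapomorphy for {Alpha, Gamma}.
All ingroup taxa share the derived state 'no' for C4; it defines the ingroup but does not resolve relationships within it.
C5 (derived state 'yes') is unique to Gamma (autapomorphy; uninformative for grouping).
Most parsimonious ingroup topology: (((Alpha,Gamma),Zeta),Eta).
Alpha and Gamma form a cherry on this tree, so they are sister taxa.

Gamma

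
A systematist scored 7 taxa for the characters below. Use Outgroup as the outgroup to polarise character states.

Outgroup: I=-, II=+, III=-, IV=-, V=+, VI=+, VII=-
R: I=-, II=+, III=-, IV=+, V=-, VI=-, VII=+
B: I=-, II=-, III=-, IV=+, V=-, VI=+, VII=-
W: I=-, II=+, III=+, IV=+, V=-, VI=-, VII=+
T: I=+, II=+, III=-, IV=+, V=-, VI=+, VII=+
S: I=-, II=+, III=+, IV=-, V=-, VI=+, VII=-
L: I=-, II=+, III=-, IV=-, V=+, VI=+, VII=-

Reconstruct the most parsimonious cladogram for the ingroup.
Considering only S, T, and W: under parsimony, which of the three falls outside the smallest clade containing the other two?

S

Character polarity is set by the outgroup: the derived state is whichever differs from the outgroup's state, so for II, V, VI the derived state is '-', and for the remaining characters it is '+'.
I (derived state '+') is unique to T (autapomorphy; uninformative for grouping).
II (derived state '-') is unique to B (autapomorphy; uninformative for grouping).
III groups S and W, which is incompatible with the clades supported by the remaining characters; treating it as convergent (homoplasy) costs fewer steps than any alternative tree.
IV (derived state '+') is shared by B, R, T, and W — a synapomorphy uniting that clade.
V (derived state '-') is shared by B, R, S, T, and W — a synapomorphy uniting that clade.
VI (derived state '-') is shared by R and W — a synapomorphy uniting that clade.
VII (derived state '+') is shared by R, T, and W — a synapomorphy uniting that clade.
Most parsimonious ingroup topology: (((((R,W),T),B),S),L).
T and W share a more recent common ancestor with each other than either does with S, so S is the least closely related of the three.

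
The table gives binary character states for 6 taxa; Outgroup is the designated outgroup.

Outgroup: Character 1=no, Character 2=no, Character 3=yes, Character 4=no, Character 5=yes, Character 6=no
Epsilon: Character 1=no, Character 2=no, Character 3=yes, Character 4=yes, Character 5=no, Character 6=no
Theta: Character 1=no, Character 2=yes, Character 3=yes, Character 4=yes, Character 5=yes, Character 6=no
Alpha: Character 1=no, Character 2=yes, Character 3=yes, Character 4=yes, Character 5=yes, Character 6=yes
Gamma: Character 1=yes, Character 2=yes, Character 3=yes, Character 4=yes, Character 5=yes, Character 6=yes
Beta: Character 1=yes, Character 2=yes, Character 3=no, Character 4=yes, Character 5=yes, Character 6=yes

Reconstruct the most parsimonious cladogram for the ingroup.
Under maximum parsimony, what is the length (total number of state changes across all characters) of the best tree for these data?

Character polarity is set by the outgroup: the derived state is whichever differs from the outgroup's state, so for Character 3, Character 5 the derived state is 'no', and for the remaining characters it is 'yes'.
Character 1 (derived state 'yes') is shared by Beta and Gamma — a synapomorphy uniting that clade.
Character 2: derived state 'yes' in Alpha, Beta, Gamma, and Theta only — synapomorphy for {Alpha, Beta, Gamma, Theta}.
Character 3 (derived state 'no') is unique to Beta (autapomorphy; uninformative for grouping).
All ingroup taxa share the derived state 'yes' for Character 4; it defines the ingroup but does not resolve relationships within it.
Character 5 (derived state 'no') is unique to Epsilon (autapomorphy; uninformative for grouping).
Character 6 (derived state 'yes') is shared by Alpha, Beta, and Gamma — a synapomorphy uniting that clade.
Most parsimonious ingroup topology: (Epsilon,(Theta,(Alpha,(Gamma,Beta)))).
Changes per character on this tree: Character 1: 1; Character 2: 1; Character 3: 1; Character 4: 1; Character 5: 1; Character 6: 1.
Total = 6.

6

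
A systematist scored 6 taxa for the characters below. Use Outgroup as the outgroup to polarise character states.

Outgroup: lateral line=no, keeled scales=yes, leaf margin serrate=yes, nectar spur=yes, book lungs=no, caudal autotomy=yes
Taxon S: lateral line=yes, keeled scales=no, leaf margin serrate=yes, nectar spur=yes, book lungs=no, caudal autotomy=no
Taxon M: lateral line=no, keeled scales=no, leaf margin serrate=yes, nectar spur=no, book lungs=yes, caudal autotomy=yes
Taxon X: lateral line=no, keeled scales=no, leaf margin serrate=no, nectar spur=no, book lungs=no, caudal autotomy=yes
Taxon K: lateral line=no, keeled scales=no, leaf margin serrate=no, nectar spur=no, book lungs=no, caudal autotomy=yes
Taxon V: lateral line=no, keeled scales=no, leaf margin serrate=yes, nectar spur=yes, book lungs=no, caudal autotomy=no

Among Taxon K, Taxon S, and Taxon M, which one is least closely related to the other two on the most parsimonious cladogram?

Taxon S

Character polarity is set by the outgroup: the derived state is whichever differs from the outgroup's state, so for keeled scales, leaf margin serrate, nectar spur, caudal autotomy the derived state is 'no', and for the remaining characters it is 'yes'.
lateral line (derived state 'yes') is unique to Taxon S (autapomorphy; uninformative for grouping).
All ingroup taxa share the derived state 'no' for keeled scales; it defines the ingroup but does not resolve relationships within it.
Only Taxon K and Taxon X show the derived state 'no' for leaf margin serrate, supporting them as a clade.
nectar spur (derived state 'no') is shared by Taxon K, Taxon M, and Taxon X — a synapomorphy uniting that clade.
book lungs: derived state 'yes' in Taxon M only — an autapomorphy, so it tells us nothing about relationships among taxa.
caudal autotomy (derived state 'no') is shared by Taxon S and Taxon V — a synapomorphy uniting that clade.
Most parsimonious ingroup topology: ((Taxon S,Taxon V),(Taxon M,(Taxon X,Taxon K))).
Taxon K and Taxon M share a more recent common ancestor with each other than either does with Taxon S, so Taxon S is the least closely related of the three.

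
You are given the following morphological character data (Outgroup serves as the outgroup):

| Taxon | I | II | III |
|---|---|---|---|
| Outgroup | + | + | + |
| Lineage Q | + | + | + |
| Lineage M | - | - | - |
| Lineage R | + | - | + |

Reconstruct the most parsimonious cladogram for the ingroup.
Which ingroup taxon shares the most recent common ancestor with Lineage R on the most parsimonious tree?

Lineage M

The outgroup has state '+' for every character, so '-' is the derived state throughout.
I (derived state '-') is unique to Lineage M (autapomorphy; uninformative for grouping).
Only Lineage M and Lineage R show the derived state '-' for II, supporting them as a clade.
III (derived state '-') is unique to Lineage M (autapomorphy; uninformative for grouping).
Most parsimonious ingroup topology: (Lineage Q,(Lineage M,Lineage R)).
Lineage R and Lineage M form a cherry on this tree, so they are sister taxa.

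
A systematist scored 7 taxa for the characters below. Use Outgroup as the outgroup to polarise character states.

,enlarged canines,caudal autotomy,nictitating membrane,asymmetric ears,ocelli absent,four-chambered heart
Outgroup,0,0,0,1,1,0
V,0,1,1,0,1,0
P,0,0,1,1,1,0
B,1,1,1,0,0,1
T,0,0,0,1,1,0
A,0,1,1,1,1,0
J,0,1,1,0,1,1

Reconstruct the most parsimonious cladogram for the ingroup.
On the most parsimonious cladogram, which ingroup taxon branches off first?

Character polarity is set by the outgroup: the derived state is whichever differs from the outgroup's state, so for asymmetric ears, ocelli absent the derived state is '0', and for the remaining characters it is '1'.
enlarged canines: derived state '1' in B only — an autapomorphy, so it tells us nothing about relationships among taxa.
caudal autotomy (derived state '1') is shared by A, B, J, and V — a synapomorphy uniting that clade.
Only A, B, J, P, and V show the derived state '1' for nictitating membrane, supporting them as a clade.
asymmetric ears (derived state '0') is shared by B, J, and V — a synapomorphy uniting that clade.
ocelli absent (derived state '0') is unique to B (autapomorphy; uninformative for grouping).
Only B and J show the derived state '1' for four-chambered heart, supporting them as a clade.
Most parsimonious ingroup topology: ((((V,(B,J)),A),P),T).
T is sister to the clade containing all other ingroup taxa, so it is the earliest-diverging (most basal) ingroup lineage.

T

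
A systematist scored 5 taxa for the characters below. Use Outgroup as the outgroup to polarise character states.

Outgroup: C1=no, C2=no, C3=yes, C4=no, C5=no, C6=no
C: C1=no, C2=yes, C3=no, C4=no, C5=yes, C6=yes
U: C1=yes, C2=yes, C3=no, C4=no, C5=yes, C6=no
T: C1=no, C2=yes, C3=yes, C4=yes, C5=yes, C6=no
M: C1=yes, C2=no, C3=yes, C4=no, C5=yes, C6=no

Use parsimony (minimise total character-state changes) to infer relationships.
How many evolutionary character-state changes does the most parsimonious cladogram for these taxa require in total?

Character polarity is set by the outgroup: the derived state is whichever differs from the outgroup's state, so for C3 the derived state is 'no', and for the remaining characters it is 'yes'.
C1 (state 'yes') occurs in M and U but conflicts with the nesting implied by the other characters — most parsimoniously interpreted as homoplasy.
C2: derived state 'yes' in C, T, and U only — synapomorphy for {C, T, U}.
C3: derived state 'no' in C and U only — synapomorphy for {C, U}.
C4 (derived state 'yes') is unique to T (autapomorphy; uninformative for grouping).
C5 (derived state 'yes') is shared by all ingroup taxa — unites the whole ingroup.
C6: derived state 'yes' in C only — an autapomorphy, so it tells us nothing about relationships among taxa.
Most parsimonious ingroup topology: (((C,U),T),M).
Changes per character on this tree: C1: 2; C2: 1; C3: 1; C4: 1; C5: 1; C6: 1.
Total = 7.

7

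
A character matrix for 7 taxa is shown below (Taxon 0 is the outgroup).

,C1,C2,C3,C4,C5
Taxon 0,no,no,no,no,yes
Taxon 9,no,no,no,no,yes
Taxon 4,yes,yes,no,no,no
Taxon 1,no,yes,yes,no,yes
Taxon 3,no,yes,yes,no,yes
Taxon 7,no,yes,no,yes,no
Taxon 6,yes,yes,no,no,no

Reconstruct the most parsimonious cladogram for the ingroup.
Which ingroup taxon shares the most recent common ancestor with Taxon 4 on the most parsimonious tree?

Character polarity is set by the outgroup: the derived state is whichever differs from the outgroup's state, so for C5 the derived state is 'no', and for the remaining characters it is 'yes'.
C1: derived state 'yes' in Taxon 4 and Taxon 6 only — synapomorphy for {Taxon 4, Taxon 6}.
Only Taxon 1, Taxon 3, Taxon 4, Taxon 6, and Taxon 7 show the derived state 'yes' for C2, supporting them as a clade.
Only Taxon 1 and Taxon 3 show the derived state 'yes' for C3, supporting them as a clade.
C4: derived state 'yes' in Taxon 7 only — an autapomorphy, so it tells us nothing about relationships among taxa.
Only Taxon 4, Taxon 6, and Taxon 7 show the derived state 'no' for C5, supporting them as a clade.
Most parsimonious ingroup topology: (Taxon 9,(((Taxon 4,Taxon 6),Taxon 7),(Taxon 1,Taxon 3))).
Taxon 4 and Taxon 6 form a cherry on this tree, so they are sister taxa.

Taxon 6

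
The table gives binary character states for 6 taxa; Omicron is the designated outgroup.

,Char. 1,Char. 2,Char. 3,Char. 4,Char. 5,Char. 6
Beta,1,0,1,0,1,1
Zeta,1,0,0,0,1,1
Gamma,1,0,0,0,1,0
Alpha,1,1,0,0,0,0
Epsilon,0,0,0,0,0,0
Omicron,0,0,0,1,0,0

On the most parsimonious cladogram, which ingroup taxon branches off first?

Epsilon

Character polarity is set by the outgroup: the derived state is whichever differs from the outgroup's state, so for Char. 4 the derived state is '0', and for the remaining characters it is '1'.
Only Alpha, Beta, Gamma, and Zeta show the derived state '1' for Char. 1, supporting them as a clade.
Char. 2: derived state '1' in Alpha only — an autapomorphy, so it tells us nothing about relationships among taxa.
Char. 3 (derived state '1') is unique to Beta (autapomorphy; uninformative for grouping).
All ingroup taxa share the derived state '0' for Char. 4; it defines the ingroup but does not resolve relationships within it.
Char. 5: derived state '1' in Beta, Gamma, and Zeta only — synapomorphy for {Beta, Gamma, Zeta}.
Char. 6 (derived state '1') is shared by Beta and Zeta — a synapomorphy uniting that clade.
Most parsimonious ingroup topology: (Epsilon,((Gamma,(Beta,Zeta)),Alpha)).
Epsilon is sister to the clade containing all other ingroup taxa, so it is the earliest-diverging (most basal) ingroup lineage.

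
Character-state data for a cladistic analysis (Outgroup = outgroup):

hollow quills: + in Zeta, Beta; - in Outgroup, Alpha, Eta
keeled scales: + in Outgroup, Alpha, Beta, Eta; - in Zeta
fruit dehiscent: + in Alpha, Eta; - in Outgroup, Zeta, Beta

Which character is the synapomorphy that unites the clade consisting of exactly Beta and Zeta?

Character polarity is set by the outgroup: the derived state is whichever differs from the outgroup's state, so for keeled scales the derived state is '-', and for the remaining characters it is '+'.
hollow quills (derived state '+') is shared by Beta and Zeta — a synapomorphy uniting that clade.
keeled scales (derived state '-') is unique to Zeta (autapomorphy; uninformative for grouping).
fruit dehiscent: derived state '+' in Alpha and Eta only — synapomorphy for {Alpha, Eta}.
Most parsimonious ingroup topology: ((Alpha,Eta),(Zeta,Beta)).
The clade {Beta, Zeta} is supported by hollow quills: its derived state '+' occurs in exactly those taxa and in no other taxon (including the outgroup).

hollow quills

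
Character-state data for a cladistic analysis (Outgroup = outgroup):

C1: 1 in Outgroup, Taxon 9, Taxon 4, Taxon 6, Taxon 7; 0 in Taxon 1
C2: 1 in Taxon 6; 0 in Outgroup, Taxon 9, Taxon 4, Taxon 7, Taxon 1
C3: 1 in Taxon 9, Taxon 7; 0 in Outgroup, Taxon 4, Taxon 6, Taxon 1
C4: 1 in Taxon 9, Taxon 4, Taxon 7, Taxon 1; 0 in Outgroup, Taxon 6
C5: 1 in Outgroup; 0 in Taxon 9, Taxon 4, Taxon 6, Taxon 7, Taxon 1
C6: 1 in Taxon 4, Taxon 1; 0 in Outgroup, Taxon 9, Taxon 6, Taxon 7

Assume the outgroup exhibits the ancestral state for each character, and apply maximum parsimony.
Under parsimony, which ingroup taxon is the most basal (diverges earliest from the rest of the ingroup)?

Character polarity is set by the outgroup: the derived state is whichever differs from the outgroup's state, so for C1, C5 the derived state is '0', and for the remaining characters it is '1'.
C1 (derived state '0') is unique to Taxon 1 (autapomorphy; uninformative for grouping).
C2: derived state '1' in Taxon 6 only — an autapomorphy, so it tells us nothing about relationships among taxa.
C3: derived state '1' in Taxon 7 and Taxon 9 only — synapomorphy for {Taxon 7, Taxon 9}.
Only Taxon 1, Taxon 4, Taxon 7, and Taxon 9 show the derived state '1' for C4, supporting them as a clade.
C5 (derived state '0') is shared by all ingroup taxa — unites the whole ingroup.
C6: derived state '1' in Taxon 1 and Taxon 4 only — synapomorphy for {Taxon 1, Taxon 4}.
Most parsimonious ingroup topology: (((Taxon 9,Taxon 7),(Taxon 4,Taxon 1)),Taxon 6).
Taxon 6 is sister to the clade containing all other ingroup taxa, so it is the earliest-diverging (most basal) ingroup lineage.

Taxon 6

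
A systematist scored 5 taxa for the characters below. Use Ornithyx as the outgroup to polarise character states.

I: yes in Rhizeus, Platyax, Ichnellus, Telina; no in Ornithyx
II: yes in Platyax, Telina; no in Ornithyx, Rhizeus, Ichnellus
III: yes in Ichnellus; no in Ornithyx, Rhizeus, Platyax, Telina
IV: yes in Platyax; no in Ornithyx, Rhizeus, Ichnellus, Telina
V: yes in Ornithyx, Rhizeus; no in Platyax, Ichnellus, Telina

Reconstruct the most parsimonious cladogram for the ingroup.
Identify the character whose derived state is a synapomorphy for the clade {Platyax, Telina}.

II

Character polarity is set by the outgroup: the derived state is whichever differs from the outgroup's state, so for V the derived state is 'no', and for the remaining characters it is 'yes'.
I (derived state 'yes') is shared by all ingroup taxa — unites the whole ingroup.
Only Platyax and Telina show the derived state 'yes' for II, supporting them as a clade.
III: derived state 'yes' in Ichnellus only — an autapomorphy, so it tells us nothing about relationships among taxa.
IV (derived state 'yes') is unique to Platyax (autapomorphy; uninformative for grouping).
V: derived state 'no' in Ichnellus, Platyax, and Telina only — synapomorphy for {Ichnellus, Platyax, Telina}.
Most parsimonious ingroup topology: ((Ichnellus,(Platyax,Telina)),Rhizeus).
The clade {Platyax, Telina} is supported by II: its derived state 'yes' occurs in exactly those taxa and in no other taxon (including the outgroup).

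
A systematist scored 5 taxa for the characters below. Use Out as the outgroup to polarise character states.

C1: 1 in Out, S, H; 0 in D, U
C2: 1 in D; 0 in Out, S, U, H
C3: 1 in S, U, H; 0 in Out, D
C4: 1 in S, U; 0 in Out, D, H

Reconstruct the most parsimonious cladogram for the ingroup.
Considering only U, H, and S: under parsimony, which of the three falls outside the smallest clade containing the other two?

Character polarity is set by the outgroup: the derived state is whichever differs from the outgroup's state, so for C1 the derived state is '0', and for the remaining characters it is '1'.
C1 (state '0') occurs in D and U but conflicts with the nesting implied by the other characters — most parsimoniously interpreted as homoplasy.
C2: derived state '1' in D only — an autapomorphy, so it tells us nothing about relationships among taxa.
C3 (derived state '1') is shared by H, S, and U — a synapomorphy uniting that clade.
Only S and U show the derived state '1' for C4, supporting them as a clade.
Most parsimonious ingroup topology: (D,((S,U),H)).
U and S share a more recent common ancestor with each other than either does with H, so H is the least closely related of the three.

H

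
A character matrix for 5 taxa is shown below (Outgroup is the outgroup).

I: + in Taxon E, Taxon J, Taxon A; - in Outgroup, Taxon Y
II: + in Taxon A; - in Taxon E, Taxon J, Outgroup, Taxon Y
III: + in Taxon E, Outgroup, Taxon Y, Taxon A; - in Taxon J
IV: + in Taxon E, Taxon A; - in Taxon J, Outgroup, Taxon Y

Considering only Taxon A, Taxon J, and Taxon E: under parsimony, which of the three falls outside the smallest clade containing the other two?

Character polarity is set by the outgroup: the derived state is whichever differs from the outgroup's state, so for III the derived state is '-', and for the remaining characters it is '+'.
I (derived state '+') is shared by Taxon A, Taxon E, and Taxon J — a synapomorphy uniting that clade.
II (derived state '+') is unique to Taxon A (autapomorphy; uninformative for grouping).
III: derived state '-' in Taxon J only — an autapomorphy, so it tells us nothing about relationships among taxa.
IV: derived state '+' in Taxon A and Taxon E only — synapomorphy for {Taxon A, Taxon E}.
Most parsimonious ingroup topology: (((Taxon E,Taxon A),Taxon J),Taxon Y).
Taxon E and Taxon A share a more recent common ancestor with each other than either does with Taxon J, so Taxon J is the least closely related of the three.

Taxon J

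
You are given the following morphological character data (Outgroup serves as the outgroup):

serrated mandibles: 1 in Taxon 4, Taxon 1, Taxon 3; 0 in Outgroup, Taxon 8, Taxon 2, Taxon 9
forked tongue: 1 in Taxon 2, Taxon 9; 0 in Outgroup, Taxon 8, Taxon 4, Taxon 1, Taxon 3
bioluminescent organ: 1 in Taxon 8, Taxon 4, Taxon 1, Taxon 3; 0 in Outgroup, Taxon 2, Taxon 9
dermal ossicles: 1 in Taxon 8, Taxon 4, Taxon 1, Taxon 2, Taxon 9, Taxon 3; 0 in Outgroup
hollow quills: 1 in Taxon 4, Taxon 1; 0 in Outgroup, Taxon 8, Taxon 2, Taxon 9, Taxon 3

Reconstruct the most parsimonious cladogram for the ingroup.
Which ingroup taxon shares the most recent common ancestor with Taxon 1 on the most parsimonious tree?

Taxon 4

The outgroup has state '0' for every character, so '1' is the derived state throughout.
serrated mandibles: derived state '1' in Taxon 1, Taxon 3, and Taxon 4 only — synapomorphy for {Taxon 1, Taxon 3, Taxon 4}.
forked tongue (derived state '1') is shared by Taxon 2 and Taxon 9 — a synapomorphy uniting that clade.
Only Taxon 1, Taxon 3, Taxon 4, and Taxon 8 show the derived state '1' for bioluminescent organ, supporting them as a clade.
All ingroup taxa share the derived state '1' for dermal ossicles; it defines the ingroup but does not resolve relationships within it.
hollow quills: derived state '1' in Taxon 1 and Taxon 4 only — synapomorphy for {Taxon 1, Taxon 4}.
Most parsimonious ingroup topology: ((Taxon 8,((Taxon 4,Taxon 1),Taxon 3)),(Taxon 2,Taxon 9)).
Taxon 1 and Taxon 4 form a cherry on this tree, so they are sister taxa.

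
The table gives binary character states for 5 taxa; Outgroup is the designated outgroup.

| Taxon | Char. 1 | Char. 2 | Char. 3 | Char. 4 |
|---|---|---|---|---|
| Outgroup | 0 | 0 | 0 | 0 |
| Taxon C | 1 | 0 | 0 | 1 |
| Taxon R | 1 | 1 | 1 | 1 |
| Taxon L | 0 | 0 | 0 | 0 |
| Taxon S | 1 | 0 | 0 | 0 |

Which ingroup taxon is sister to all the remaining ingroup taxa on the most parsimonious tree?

Taxon L

The outgroup has state '0' for every character, so '1' is the derived state throughout.
Char. 1: derived state '1' in Taxon C, Taxon R, and Taxon S only — synapomorphy for {Taxon C, Taxon R, Taxon S}.
Char. 2: derived state '1' in Taxon R only — an autapomorphy, so it tells us nothing about relationships among taxa.
Char. 3 (derived state '1') is unique to Taxon R (autapomorphy; uninformative for grouping).
Char. 4: derived state '1' in Taxon C and Taxon R only — synapomorphy for {Taxon C, Taxon R}.
Most parsimonious ingroup topology: (((Taxon C,Taxon R),Taxon S),Taxon L).
Taxon L is sister to the clade containing all other ingroup taxa, so it is the earliest-diverging (most basal) ingroup lineage.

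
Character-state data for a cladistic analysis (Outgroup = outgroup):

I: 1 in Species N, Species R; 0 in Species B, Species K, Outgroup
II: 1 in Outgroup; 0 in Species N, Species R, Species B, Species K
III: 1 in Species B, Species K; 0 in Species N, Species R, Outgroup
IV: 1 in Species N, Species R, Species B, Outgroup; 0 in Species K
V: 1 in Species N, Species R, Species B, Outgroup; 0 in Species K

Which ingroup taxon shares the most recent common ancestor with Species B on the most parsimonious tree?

Character polarity is set by the outgroup: the derived state is whichever differs from the outgroup's state, so for II, IV, V the derived state is '0', and for the remaining characters it is '1'.
Only Species N and Species R show the derived state '1' for I, supporting them as a clade.
II (derived state '0') is shared by all ingroup taxa — unites the whole ingroup.
III: derived state '1' in Species B and Species K only — synapomorphy for {Species B, Species K}.
IV (derived state '0') is unique to Species K (autapomorphy; uninformative for grouping).
V: derived state '0' in Species K only — an autapomorphy, so it tells us nothing about relationships among taxa.
Most parsimonious ingroup topology: ((Species N,Species R),(Species K,Species B)).
Species B and Species K form a cherry on this tree, so they are sister taxa.

Species K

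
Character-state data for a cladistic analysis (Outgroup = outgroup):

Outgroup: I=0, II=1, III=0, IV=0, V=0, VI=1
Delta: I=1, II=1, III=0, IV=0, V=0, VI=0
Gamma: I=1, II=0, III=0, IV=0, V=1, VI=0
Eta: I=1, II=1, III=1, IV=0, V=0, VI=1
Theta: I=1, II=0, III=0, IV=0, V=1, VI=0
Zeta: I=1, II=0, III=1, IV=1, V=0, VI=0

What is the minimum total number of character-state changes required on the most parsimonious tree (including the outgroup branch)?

Character polarity is set by the outgroup: the derived state is whichever differs from the outgroup's state, so for II, VI the derived state is '0', and for the remaining characters it is '1'.
All ingroup taxa share the derived state '1' for I; it defines the ingroup but does not resolve relationships within it.
Only Gamma, Theta, and Zeta show the derived state '0' for II, supporting them as a clade.
III groups Eta and Zeta, which is incompatible with the clades supported by the remaining characters; treating it as convergent (homoplasy) costs fewer steps than any alternative tree.
IV: derived state '1' in Zeta only — an autapomorphy, so it tells us nothing about relationships among taxa.
V (derived state '1') is shared by Gamma and Theta — a synapomorphy uniting that clade.
Only Delta, Gamma, Theta, and Zeta show the derived state '0' for VI, supporting them as a clade.
Most parsimonious ingroup topology: ((Delta,((Gamma,Theta),Zeta)),Eta).
Changes per character on this tree: I: 1; II: 1; III: 2; IV: 1; V: 1; VI: 1.
Total = 7.

7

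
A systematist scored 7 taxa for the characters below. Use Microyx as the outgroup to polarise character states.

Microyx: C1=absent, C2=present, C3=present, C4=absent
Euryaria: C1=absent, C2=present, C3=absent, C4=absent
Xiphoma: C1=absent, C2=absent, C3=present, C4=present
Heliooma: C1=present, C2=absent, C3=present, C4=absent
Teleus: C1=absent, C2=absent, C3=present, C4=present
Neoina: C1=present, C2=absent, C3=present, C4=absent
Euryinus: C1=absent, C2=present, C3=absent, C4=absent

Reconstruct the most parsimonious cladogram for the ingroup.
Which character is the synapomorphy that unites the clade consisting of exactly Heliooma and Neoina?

Character polarity is set by the outgroup: the derived state is whichever differs from the outgroup's state, so for C2, C3 the derived state is 'absent', and for the remaining characters it is 'present'.
C1: derived state 'present' in Heliooma and Neoina only — synapomorphy for {Heliooma, Neoina}.
C2 (derived state 'absent') is shared by Heliooma, Neoina, Teleus, and Xiphoma — a synapomorphy uniting that clade.
C3 (derived state 'absent') is shared by Euryaria and Euryinus — a synapomorphy uniting that clade.
C4 (derived state 'present') is shared by Teleus and Xiphoma — a synapomorphy uniting that clade.
Most parsimonious ingroup topology: ((Euryaria,Euryinus),((Xiphoma,Teleus),(Heliooma,Neoina))).
The clade {Heliooma, Neoina} is supported by C1: its derived state 'present' occurs in exactly those taxa and in no other taxon (including the outgroup).

C1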